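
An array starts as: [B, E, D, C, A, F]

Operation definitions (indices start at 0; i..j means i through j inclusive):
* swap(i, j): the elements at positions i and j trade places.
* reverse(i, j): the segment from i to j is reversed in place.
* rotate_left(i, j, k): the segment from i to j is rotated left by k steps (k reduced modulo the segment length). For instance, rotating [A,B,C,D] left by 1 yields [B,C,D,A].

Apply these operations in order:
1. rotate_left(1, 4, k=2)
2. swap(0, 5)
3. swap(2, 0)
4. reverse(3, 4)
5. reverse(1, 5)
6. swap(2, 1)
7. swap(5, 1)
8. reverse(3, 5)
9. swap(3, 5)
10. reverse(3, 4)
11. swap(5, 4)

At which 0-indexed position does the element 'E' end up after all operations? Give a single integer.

After 1 (rotate_left(1, 4, k=2)): [B, C, A, E, D, F]
After 2 (swap(0, 5)): [F, C, A, E, D, B]
After 3 (swap(2, 0)): [A, C, F, E, D, B]
After 4 (reverse(3, 4)): [A, C, F, D, E, B]
After 5 (reverse(1, 5)): [A, B, E, D, F, C]
After 6 (swap(2, 1)): [A, E, B, D, F, C]
After 7 (swap(5, 1)): [A, C, B, D, F, E]
After 8 (reverse(3, 5)): [A, C, B, E, F, D]
After 9 (swap(3, 5)): [A, C, B, D, F, E]
After 10 (reverse(3, 4)): [A, C, B, F, D, E]
After 11 (swap(5, 4)): [A, C, B, F, E, D]

Answer: 4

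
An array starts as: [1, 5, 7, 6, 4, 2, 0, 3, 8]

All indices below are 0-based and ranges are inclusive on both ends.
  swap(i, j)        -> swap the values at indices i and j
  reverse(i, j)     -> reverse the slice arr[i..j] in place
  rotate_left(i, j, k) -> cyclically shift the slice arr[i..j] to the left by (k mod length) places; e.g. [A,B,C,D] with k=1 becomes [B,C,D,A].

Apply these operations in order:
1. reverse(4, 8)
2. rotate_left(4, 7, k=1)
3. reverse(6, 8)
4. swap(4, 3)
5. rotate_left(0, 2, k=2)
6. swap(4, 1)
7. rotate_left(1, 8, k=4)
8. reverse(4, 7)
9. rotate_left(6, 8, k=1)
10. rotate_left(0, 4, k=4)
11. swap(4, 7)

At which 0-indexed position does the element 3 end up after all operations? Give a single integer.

Answer: 0

Derivation:
After 1 (reverse(4, 8)): [1, 5, 7, 6, 8, 3, 0, 2, 4]
After 2 (rotate_left(4, 7, k=1)): [1, 5, 7, 6, 3, 0, 2, 8, 4]
After 3 (reverse(6, 8)): [1, 5, 7, 6, 3, 0, 4, 8, 2]
After 4 (swap(4, 3)): [1, 5, 7, 3, 6, 0, 4, 8, 2]
After 5 (rotate_left(0, 2, k=2)): [7, 1, 5, 3, 6, 0, 4, 8, 2]
After 6 (swap(4, 1)): [7, 6, 5, 3, 1, 0, 4, 8, 2]
After 7 (rotate_left(1, 8, k=4)): [7, 0, 4, 8, 2, 6, 5, 3, 1]
After 8 (reverse(4, 7)): [7, 0, 4, 8, 3, 5, 6, 2, 1]
After 9 (rotate_left(6, 8, k=1)): [7, 0, 4, 8, 3, 5, 2, 1, 6]
After 10 (rotate_left(0, 4, k=4)): [3, 7, 0, 4, 8, 5, 2, 1, 6]
After 11 (swap(4, 7)): [3, 7, 0, 4, 1, 5, 2, 8, 6]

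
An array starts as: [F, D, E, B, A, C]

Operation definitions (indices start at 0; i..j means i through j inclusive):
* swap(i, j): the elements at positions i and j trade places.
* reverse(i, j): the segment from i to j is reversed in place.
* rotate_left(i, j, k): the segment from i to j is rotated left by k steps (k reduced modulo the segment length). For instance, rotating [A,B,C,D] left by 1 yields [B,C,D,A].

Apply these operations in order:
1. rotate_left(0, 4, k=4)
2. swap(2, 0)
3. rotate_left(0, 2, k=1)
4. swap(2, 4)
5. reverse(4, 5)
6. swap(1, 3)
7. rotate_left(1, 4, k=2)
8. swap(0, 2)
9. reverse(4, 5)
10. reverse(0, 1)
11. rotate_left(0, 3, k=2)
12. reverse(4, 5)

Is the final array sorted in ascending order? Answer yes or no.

After 1 (rotate_left(0, 4, k=4)): [A, F, D, E, B, C]
After 2 (swap(2, 0)): [D, F, A, E, B, C]
After 3 (rotate_left(0, 2, k=1)): [F, A, D, E, B, C]
After 4 (swap(2, 4)): [F, A, B, E, D, C]
After 5 (reverse(4, 5)): [F, A, B, E, C, D]
After 6 (swap(1, 3)): [F, E, B, A, C, D]
After 7 (rotate_left(1, 4, k=2)): [F, A, C, E, B, D]
After 8 (swap(0, 2)): [C, A, F, E, B, D]
After 9 (reverse(4, 5)): [C, A, F, E, D, B]
After 10 (reverse(0, 1)): [A, C, F, E, D, B]
After 11 (rotate_left(0, 3, k=2)): [F, E, A, C, D, B]
After 12 (reverse(4, 5)): [F, E, A, C, B, D]

Answer: no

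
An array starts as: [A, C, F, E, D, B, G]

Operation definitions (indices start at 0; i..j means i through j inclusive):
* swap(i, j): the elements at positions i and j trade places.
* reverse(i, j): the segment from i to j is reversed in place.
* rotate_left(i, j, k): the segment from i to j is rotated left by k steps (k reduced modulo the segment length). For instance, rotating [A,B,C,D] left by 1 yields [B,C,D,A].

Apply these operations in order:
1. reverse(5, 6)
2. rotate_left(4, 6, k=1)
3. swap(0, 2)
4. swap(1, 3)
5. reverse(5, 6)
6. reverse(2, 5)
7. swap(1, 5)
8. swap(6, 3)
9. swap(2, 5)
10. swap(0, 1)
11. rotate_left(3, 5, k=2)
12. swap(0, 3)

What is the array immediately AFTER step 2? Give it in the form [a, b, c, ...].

After 1 (reverse(5, 6)): [A, C, F, E, D, G, B]
After 2 (rotate_left(4, 6, k=1)): [A, C, F, E, G, B, D]

Answer: [A, C, F, E, G, B, D]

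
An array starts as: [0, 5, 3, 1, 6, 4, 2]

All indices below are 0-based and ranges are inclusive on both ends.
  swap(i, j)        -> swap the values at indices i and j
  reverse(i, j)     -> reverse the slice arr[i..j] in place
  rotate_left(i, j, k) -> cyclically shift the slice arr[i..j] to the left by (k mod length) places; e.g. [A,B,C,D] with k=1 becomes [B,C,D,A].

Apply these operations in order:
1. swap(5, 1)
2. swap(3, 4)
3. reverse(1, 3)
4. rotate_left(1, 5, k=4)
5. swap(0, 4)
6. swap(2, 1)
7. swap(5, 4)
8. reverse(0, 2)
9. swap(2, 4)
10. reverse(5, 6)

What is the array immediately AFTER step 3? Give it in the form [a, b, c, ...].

After 1 (swap(5, 1)): [0, 4, 3, 1, 6, 5, 2]
After 2 (swap(3, 4)): [0, 4, 3, 6, 1, 5, 2]
After 3 (reverse(1, 3)): [0, 6, 3, 4, 1, 5, 2]

Answer: [0, 6, 3, 4, 1, 5, 2]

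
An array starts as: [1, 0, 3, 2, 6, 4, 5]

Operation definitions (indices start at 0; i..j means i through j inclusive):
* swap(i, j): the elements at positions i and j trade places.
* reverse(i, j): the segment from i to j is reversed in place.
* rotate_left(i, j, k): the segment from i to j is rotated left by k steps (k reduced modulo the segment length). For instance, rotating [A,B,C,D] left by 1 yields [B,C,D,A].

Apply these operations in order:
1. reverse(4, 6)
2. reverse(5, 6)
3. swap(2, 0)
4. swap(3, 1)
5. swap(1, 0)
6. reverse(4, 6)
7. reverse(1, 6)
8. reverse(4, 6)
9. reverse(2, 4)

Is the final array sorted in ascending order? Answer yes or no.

Answer: no

Derivation:
After 1 (reverse(4, 6)): [1, 0, 3, 2, 5, 4, 6]
After 2 (reverse(5, 6)): [1, 0, 3, 2, 5, 6, 4]
After 3 (swap(2, 0)): [3, 0, 1, 2, 5, 6, 4]
After 4 (swap(3, 1)): [3, 2, 1, 0, 5, 6, 4]
After 5 (swap(1, 0)): [2, 3, 1, 0, 5, 6, 4]
After 6 (reverse(4, 6)): [2, 3, 1, 0, 4, 6, 5]
After 7 (reverse(1, 6)): [2, 5, 6, 4, 0, 1, 3]
After 8 (reverse(4, 6)): [2, 5, 6, 4, 3, 1, 0]
After 9 (reverse(2, 4)): [2, 5, 3, 4, 6, 1, 0]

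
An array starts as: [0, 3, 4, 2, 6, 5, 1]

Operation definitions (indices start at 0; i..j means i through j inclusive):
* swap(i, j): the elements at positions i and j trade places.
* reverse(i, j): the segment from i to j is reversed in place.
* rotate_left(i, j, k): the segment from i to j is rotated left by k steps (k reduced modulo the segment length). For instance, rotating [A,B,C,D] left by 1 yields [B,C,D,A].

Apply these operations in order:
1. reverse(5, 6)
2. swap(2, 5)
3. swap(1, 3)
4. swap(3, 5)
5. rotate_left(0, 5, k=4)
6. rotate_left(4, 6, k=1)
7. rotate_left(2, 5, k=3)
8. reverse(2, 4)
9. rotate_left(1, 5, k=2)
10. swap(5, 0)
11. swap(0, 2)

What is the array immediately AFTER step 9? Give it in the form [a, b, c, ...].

Answer: [6, 0, 5, 4, 3, 2, 1]

Derivation:
After 1 (reverse(5, 6)): [0, 3, 4, 2, 6, 1, 5]
After 2 (swap(2, 5)): [0, 3, 1, 2, 6, 4, 5]
After 3 (swap(1, 3)): [0, 2, 1, 3, 6, 4, 5]
After 4 (swap(3, 5)): [0, 2, 1, 4, 6, 3, 5]
After 5 (rotate_left(0, 5, k=4)): [6, 3, 0, 2, 1, 4, 5]
After 6 (rotate_left(4, 6, k=1)): [6, 3, 0, 2, 4, 5, 1]
After 7 (rotate_left(2, 5, k=3)): [6, 3, 5, 0, 2, 4, 1]
After 8 (reverse(2, 4)): [6, 3, 2, 0, 5, 4, 1]
After 9 (rotate_left(1, 5, k=2)): [6, 0, 5, 4, 3, 2, 1]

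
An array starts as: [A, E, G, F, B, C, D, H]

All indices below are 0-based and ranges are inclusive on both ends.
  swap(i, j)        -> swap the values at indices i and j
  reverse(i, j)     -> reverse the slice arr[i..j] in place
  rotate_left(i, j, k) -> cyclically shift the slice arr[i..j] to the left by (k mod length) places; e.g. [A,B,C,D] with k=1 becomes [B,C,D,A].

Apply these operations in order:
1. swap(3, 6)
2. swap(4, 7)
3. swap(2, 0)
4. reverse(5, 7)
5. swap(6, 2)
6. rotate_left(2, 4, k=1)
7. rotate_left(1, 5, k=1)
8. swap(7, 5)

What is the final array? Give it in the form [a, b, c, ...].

After 1 (swap(3, 6)): [A, E, G, D, B, C, F, H]
After 2 (swap(4, 7)): [A, E, G, D, H, C, F, B]
After 3 (swap(2, 0)): [G, E, A, D, H, C, F, B]
After 4 (reverse(5, 7)): [G, E, A, D, H, B, F, C]
After 5 (swap(6, 2)): [G, E, F, D, H, B, A, C]
After 6 (rotate_left(2, 4, k=1)): [G, E, D, H, F, B, A, C]
After 7 (rotate_left(1, 5, k=1)): [G, D, H, F, B, E, A, C]
After 8 (swap(7, 5)): [G, D, H, F, B, C, A, E]

Answer: [G, D, H, F, B, C, A, E]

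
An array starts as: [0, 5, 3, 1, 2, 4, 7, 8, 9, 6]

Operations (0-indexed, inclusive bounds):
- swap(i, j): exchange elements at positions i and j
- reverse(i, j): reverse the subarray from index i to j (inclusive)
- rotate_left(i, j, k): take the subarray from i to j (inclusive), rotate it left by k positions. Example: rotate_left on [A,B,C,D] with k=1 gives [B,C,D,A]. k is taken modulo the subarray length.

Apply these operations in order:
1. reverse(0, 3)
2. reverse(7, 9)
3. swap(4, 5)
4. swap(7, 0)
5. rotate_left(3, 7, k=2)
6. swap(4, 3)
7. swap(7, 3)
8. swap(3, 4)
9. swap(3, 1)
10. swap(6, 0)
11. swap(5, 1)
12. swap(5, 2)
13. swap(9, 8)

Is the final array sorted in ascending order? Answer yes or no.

After 1 (reverse(0, 3)): [1, 3, 5, 0, 2, 4, 7, 8, 9, 6]
After 2 (reverse(7, 9)): [1, 3, 5, 0, 2, 4, 7, 6, 9, 8]
After 3 (swap(4, 5)): [1, 3, 5, 0, 4, 2, 7, 6, 9, 8]
After 4 (swap(7, 0)): [6, 3, 5, 0, 4, 2, 7, 1, 9, 8]
After 5 (rotate_left(3, 7, k=2)): [6, 3, 5, 2, 7, 1, 0, 4, 9, 8]
After 6 (swap(4, 3)): [6, 3, 5, 7, 2, 1, 0, 4, 9, 8]
After 7 (swap(7, 3)): [6, 3, 5, 4, 2, 1, 0, 7, 9, 8]
After 8 (swap(3, 4)): [6, 3, 5, 2, 4, 1, 0, 7, 9, 8]
After 9 (swap(3, 1)): [6, 2, 5, 3, 4, 1, 0, 7, 9, 8]
After 10 (swap(6, 0)): [0, 2, 5, 3, 4, 1, 6, 7, 9, 8]
After 11 (swap(5, 1)): [0, 1, 5, 3, 4, 2, 6, 7, 9, 8]
After 12 (swap(5, 2)): [0, 1, 2, 3, 4, 5, 6, 7, 9, 8]
After 13 (swap(9, 8)): [0, 1, 2, 3, 4, 5, 6, 7, 8, 9]

Answer: yes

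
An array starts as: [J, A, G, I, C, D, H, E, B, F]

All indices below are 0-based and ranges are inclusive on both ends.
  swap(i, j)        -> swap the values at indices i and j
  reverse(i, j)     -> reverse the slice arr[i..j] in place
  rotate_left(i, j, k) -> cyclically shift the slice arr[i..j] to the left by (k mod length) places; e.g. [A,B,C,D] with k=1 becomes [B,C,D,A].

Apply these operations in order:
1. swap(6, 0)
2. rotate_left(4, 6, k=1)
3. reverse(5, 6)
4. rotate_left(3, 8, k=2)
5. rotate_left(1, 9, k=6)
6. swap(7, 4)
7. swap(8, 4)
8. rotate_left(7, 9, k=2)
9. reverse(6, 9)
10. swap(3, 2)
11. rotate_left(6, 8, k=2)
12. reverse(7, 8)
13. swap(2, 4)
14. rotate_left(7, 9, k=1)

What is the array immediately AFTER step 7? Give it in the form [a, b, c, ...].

After 1 (swap(6, 0)): [H, A, G, I, C, D, J, E, B, F]
After 2 (rotate_left(4, 6, k=1)): [H, A, G, I, D, J, C, E, B, F]
After 3 (reverse(5, 6)): [H, A, G, I, D, C, J, E, B, F]
After 4 (rotate_left(3, 8, k=2)): [H, A, G, C, J, E, B, I, D, F]
After 5 (rotate_left(1, 9, k=6)): [H, I, D, F, A, G, C, J, E, B]
After 6 (swap(7, 4)): [H, I, D, F, J, G, C, A, E, B]
After 7 (swap(8, 4)): [H, I, D, F, E, G, C, A, J, B]

Answer: [H, I, D, F, E, G, C, A, J, B]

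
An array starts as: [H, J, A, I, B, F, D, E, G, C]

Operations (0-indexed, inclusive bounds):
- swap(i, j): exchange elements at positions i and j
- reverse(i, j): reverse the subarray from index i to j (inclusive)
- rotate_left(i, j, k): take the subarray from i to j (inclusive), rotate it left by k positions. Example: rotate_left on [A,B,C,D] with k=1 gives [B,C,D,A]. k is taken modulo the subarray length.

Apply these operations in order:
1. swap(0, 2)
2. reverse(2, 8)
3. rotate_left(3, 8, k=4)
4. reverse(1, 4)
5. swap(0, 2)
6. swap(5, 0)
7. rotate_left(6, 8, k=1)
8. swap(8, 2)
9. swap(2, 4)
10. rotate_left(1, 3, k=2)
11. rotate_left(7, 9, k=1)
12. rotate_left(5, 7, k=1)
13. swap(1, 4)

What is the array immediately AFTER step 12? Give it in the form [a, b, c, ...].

After 1 (swap(0, 2)): [A, J, H, I, B, F, D, E, G, C]
After 2 (reverse(2, 8)): [A, J, G, E, D, F, B, I, H, C]
After 3 (rotate_left(3, 8, k=4)): [A, J, G, I, H, E, D, F, B, C]
After 4 (reverse(1, 4)): [A, H, I, G, J, E, D, F, B, C]
After 5 (swap(0, 2)): [I, H, A, G, J, E, D, F, B, C]
After 6 (swap(5, 0)): [E, H, A, G, J, I, D, F, B, C]
After 7 (rotate_left(6, 8, k=1)): [E, H, A, G, J, I, F, B, D, C]
After 8 (swap(8, 2)): [E, H, D, G, J, I, F, B, A, C]
After 9 (swap(2, 4)): [E, H, J, G, D, I, F, B, A, C]
After 10 (rotate_left(1, 3, k=2)): [E, G, H, J, D, I, F, B, A, C]
After 11 (rotate_left(7, 9, k=1)): [E, G, H, J, D, I, F, A, C, B]
After 12 (rotate_left(5, 7, k=1)): [E, G, H, J, D, F, A, I, C, B]

Answer: [E, G, H, J, D, F, A, I, C, B]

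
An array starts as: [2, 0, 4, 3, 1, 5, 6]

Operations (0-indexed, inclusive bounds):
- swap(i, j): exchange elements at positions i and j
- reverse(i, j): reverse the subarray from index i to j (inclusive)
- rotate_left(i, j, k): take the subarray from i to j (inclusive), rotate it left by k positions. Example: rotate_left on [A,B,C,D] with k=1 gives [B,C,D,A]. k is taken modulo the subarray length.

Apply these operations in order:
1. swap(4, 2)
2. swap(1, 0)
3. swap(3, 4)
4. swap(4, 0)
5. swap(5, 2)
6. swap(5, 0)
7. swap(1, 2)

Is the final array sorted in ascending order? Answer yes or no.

Answer: no

Derivation:
After 1 (swap(4, 2)): [2, 0, 1, 3, 4, 5, 6]
After 2 (swap(1, 0)): [0, 2, 1, 3, 4, 5, 6]
After 3 (swap(3, 4)): [0, 2, 1, 4, 3, 5, 6]
After 4 (swap(4, 0)): [3, 2, 1, 4, 0, 5, 6]
After 5 (swap(5, 2)): [3, 2, 5, 4, 0, 1, 6]
After 6 (swap(5, 0)): [1, 2, 5, 4, 0, 3, 6]
After 7 (swap(1, 2)): [1, 5, 2, 4, 0, 3, 6]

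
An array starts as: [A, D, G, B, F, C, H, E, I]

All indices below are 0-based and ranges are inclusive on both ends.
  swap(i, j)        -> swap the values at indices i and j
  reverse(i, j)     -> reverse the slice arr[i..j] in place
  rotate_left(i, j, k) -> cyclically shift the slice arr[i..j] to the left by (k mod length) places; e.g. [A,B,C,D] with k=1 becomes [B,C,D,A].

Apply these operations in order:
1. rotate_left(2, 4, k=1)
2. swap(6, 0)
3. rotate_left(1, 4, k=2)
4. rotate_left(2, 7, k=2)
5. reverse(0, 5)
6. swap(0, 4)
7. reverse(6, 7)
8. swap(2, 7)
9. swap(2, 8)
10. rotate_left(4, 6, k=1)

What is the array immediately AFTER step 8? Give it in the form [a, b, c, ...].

After 1 (rotate_left(2, 4, k=1)): [A, D, B, F, G, C, H, E, I]
After 2 (swap(6, 0)): [H, D, B, F, G, C, A, E, I]
After 3 (rotate_left(1, 4, k=2)): [H, F, G, D, B, C, A, E, I]
After 4 (rotate_left(2, 7, k=2)): [H, F, B, C, A, E, G, D, I]
After 5 (reverse(0, 5)): [E, A, C, B, F, H, G, D, I]
After 6 (swap(0, 4)): [F, A, C, B, E, H, G, D, I]
After 7 (reverse(6, 7)): [F, A, C, B, E, H, D, G, I]
After 8 (swap(2, 7)): [F, A, G, B, E, H, D, C, I]

Answer: [F, A, G, B, E, H, D, C, I]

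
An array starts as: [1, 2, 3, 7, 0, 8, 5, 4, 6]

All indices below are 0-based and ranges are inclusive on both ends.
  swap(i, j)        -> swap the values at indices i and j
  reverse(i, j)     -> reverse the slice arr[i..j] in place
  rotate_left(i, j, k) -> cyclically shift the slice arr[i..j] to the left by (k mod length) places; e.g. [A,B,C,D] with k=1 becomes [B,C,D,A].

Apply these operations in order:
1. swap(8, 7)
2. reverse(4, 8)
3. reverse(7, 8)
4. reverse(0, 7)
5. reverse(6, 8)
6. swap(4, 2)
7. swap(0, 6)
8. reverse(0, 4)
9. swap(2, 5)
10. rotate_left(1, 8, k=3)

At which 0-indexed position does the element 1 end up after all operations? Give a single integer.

Answer: 4

Derivation:
After 1 (swap(8, 7)): [1, 2, 3, 7, 0, 8, 5, 6, 4]
After 2 (reverse(4, 8)): [1, 2, 3, 7, 4, 6, 5, 8, 0]
After 3 (reverse(7, 8)): [1, 2, 3, 7, 4, 6, 5, 0, 8]
After 4 (reverse(0, 7)): [0, 5, 6, 4, 7, 3, 2, 1, 8]
After 5 (reverse(6, 8)): [0, 5, 6, 4, 7, 3, 8, 1, 2]
After 6 (swap(4, 2)): [0, 5, 7, 4, 6, 3, 8, 1, 2]
After 7 (swap(0, 6)): [8, 5, 7, 4, 6, 3, 0, 1, 2]
After 8 (reverse(0, 4)): [6, 4, 7, 5, 8, 3, 0, 1, 2]
After 9 (swap(2, 5)): [6, 4, 3, 5, 8, 7, 0, 1, 2]
After 10 (rotate_left(1, 8, k=3)): [6, 8, 7, 0, 1, 2, 4, 3, 5]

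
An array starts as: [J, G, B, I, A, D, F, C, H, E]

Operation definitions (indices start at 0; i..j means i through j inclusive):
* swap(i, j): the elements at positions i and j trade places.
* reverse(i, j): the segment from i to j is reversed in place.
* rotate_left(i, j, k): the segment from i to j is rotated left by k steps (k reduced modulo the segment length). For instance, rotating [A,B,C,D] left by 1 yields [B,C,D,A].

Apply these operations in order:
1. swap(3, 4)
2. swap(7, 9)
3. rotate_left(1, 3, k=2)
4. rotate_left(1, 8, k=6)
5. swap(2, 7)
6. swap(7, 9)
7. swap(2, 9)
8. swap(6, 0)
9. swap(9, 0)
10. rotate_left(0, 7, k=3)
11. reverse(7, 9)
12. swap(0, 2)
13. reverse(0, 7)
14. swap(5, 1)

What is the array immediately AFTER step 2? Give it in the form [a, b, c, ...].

Answer: [J, G, B, A, I, D, F, E, H, C]

Derivation:
After 1 (swap(3, 4)): [J, G, B, A, I, D, F, C, H, E]
After 2 (swap(7, 9)): [J, G, B, A, I, D, F, E, H, C]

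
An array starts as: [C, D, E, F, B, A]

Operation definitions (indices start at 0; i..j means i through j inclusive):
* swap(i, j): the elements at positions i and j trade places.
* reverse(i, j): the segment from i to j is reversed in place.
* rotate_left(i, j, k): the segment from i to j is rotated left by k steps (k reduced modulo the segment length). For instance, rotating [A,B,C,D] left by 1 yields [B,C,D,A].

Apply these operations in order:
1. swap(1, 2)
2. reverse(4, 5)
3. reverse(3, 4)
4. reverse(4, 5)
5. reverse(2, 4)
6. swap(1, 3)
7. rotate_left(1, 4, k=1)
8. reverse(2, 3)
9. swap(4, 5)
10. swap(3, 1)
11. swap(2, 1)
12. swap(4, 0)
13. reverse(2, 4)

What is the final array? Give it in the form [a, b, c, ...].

Answer: [F, D, C, B, E, A]

Derivation:
After 1 (swap(1, 2)): [C, E, D, F, B, A]
After 2 (reverse(4, 5)): [C, E, D, F, A, B]
After 3 (reverse(3, 4)): [C, E, D, A, F, B]
After 4 (reverse(4, 5)): [C, E, D, A, B, F]
After 5 (reverse(2, 4)): [C, E, B, A, D, F]
After 6 (swap(1, 3)): [C, A, B, E, D, F]
After 7 (rotate_left(1, 4, k=1)): [C, B, E, D, A, F]
After 8 (reverse(2, 3)): [C, B, D, E, A, F]
After 9 (swap(4, 5)): [C, B, D, E, F, A]
After 10 (swap(3, 1)): [C, E, D, B, F, A]
After 11 (swap(2, 1)): [C, D, E, B, F, A]
After 12 (swap(4, 0)): [F, D, E, B, C, A]
After 13 (reverse(2, 4)): [F, D, C, B, E, A]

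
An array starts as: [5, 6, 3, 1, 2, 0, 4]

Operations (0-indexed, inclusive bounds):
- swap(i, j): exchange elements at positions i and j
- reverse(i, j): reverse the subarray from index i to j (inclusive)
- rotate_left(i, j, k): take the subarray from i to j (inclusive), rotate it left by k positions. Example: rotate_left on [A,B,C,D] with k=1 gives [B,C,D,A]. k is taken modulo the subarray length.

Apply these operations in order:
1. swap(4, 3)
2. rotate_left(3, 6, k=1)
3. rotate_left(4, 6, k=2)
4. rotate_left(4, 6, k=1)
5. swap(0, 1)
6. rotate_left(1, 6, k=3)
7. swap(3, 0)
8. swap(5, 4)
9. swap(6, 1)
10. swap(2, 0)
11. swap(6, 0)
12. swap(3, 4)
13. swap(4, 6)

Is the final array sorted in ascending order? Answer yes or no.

Answer: yes

Derivation:
After 1 (swap(4, 3)): [5, 6, 3, 2, 1, 0, 4]
After 2 (rotate_left(3, 6, k=1)): [5, 6, 3, 1, 0, 4, 2]
After 3 (rotate_left(4, 6, k=2)): [5, 6, 3, 1, 2, 0, 4]
After 4 (rotate_left(4, 6, k=1)): [5, 6, 3, 1, 0, 4, 2]
After 5 (swap(0, 1)): [6, 5, 3, 1, 0, 4, 2]
After 6 (rotate_left(1, 6, k=3)): [6, 0, 4, 2, 5, 3, 1]
After 7 (swap(3, 0)): [2, 0, 4, 6, 5, 3, 1]
After 8 (swap(5, 4)): [2, 0, 4, 6, 3, 5, 1]
After 9 (swap(6, 1)): [2, 1, 4, 6, 3, 5, 0]
After 10 (swap(2, 0)): [4, 1, 2, 6, 3, 5, 0]
After 11 (swap(6, 0)): [0, 1, 2, 6, 3, 5, 4]
After 12 (swap(3, 4)): [0, 1, 2, 3, 6, 5, 4]
After 13 (swap(4, 6)): [0, 1, 2, 3, 4, 5, 6]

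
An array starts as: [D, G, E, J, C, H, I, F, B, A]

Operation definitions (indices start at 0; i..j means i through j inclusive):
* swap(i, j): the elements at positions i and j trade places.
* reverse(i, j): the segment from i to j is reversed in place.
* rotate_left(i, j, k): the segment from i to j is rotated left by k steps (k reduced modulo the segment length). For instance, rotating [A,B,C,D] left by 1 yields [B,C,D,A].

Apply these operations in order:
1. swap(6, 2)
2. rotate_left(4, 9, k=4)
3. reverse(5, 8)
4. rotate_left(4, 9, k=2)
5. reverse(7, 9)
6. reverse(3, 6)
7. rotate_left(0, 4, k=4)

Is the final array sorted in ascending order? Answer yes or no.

After 1 (swap(6, 2)): [D, G, I, J, C, H, E, F, B, A]
After 2 (rotate_left(4, 9, k=4)): [D, G, I, J, B, A, C, H, E, F]
After 3 (reverse(5, 8)): [D, G, I, J, B, E, H, C, A, F]
After 4 (rotate_left(4, 9, k=2)): [D, G, I, J, H, C, A, F, B, E]
After 5 (reverse(7, 9)): [D, G, I, J, H, C, A, E, B, F]
After 6 (reverse(3, 6)): [D, G, I, A, C, H, J, E, B, F]
After 7 (rotate_left(0, 4, k=4)): [C, D, G, I, A, H, J, E, B, F]

Answer: no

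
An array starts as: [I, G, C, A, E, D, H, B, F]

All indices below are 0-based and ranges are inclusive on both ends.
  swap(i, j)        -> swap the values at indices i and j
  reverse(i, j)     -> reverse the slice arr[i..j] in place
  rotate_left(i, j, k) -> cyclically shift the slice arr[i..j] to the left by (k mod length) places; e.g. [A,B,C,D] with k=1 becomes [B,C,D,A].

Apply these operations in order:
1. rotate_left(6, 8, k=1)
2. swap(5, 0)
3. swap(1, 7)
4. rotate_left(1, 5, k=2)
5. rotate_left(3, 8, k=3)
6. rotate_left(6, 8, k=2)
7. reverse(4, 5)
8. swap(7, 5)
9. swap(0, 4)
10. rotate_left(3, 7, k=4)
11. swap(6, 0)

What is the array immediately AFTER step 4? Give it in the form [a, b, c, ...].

After 1 (rotate_left(6, 8, k=1)): [I, G, C, A, E, D, B, F, H]
After 2 (swap(5, 0)): [D, G, C, A, E, I, B, F, H]
After 3 (swap(1, 7)): [D, F, C, A, E, I, B, G, H]
After 4 (rotate_left(1, 5, k=2)): [D, A, E, I, F, C, B, G, H]

Answer: [D, A, E, I, F, C, B, G, H]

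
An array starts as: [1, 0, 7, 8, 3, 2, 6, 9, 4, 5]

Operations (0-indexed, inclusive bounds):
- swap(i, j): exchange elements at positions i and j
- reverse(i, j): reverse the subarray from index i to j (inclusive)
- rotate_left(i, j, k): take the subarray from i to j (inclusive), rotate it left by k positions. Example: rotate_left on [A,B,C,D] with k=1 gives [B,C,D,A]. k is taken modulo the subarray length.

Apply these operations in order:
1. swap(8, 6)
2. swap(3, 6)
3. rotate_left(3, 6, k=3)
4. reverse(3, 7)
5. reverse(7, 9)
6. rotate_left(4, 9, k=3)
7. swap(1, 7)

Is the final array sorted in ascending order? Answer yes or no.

Answer: no

Derivation:
After 1 (swap(8, 6)): [1, 0, 7, 8, 3, 2, 4, 9, 6, 5]
After 2 (swap(3, 6)): [1, 0, 7, 4, 3, 2, 8, 9, 6, 5]
After 3 (rotate_left(3, 6, k=3)): [1, 0, 7, 8, 4, 3, 2, 9, 6, 5]
After 4 (reverse(3, 7)): [1, 0, 7, 9, 2, 3, 4, 8, 6, 5]
After 5 (reverse(7, 9)): [1, 0, 7, 9, 2, 3, 4, 5, 6, 8]
After 6 (rotate_left(4, 9, k=3)): [1, 0, 7, 9, 5, 6, 8, 2, 3, 4]
After 7 (swap(1, 7)): [1, 2, 7, 9, 5, 6, 8, 0, 3, 4]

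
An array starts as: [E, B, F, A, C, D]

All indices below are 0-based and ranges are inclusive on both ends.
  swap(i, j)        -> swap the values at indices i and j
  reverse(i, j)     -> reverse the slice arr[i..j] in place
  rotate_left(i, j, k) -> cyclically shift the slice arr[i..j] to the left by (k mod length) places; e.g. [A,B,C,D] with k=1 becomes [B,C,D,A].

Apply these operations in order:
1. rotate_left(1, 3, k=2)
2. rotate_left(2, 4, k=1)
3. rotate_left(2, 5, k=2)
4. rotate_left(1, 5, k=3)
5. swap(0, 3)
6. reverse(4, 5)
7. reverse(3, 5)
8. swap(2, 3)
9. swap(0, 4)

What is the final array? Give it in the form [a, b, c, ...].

Answer: [D, F, B, C, A, E]

Derivation:
After 1 (rotate_left(1, 3, k=2)): [E, A, B, F, C, D]
After 2 (rotate_left(2, 4, k=1)): [E, A, F, C, B, D]
After 3 (rotate_left(2, 5, k=2)): [E, A, B, D, F, C]
After 4 (rotate_left(1, 5, k=3)): [E, F, C, A, B, D]
After 5 (swap(0, 3)): [A, F, C, E, B, D]
After 6 (reverse(4, 5)): [A, F, C, E, D, B]
After 7 (reverse(3, 5)): [A, F, C, B, D, E]
After 8 (swap(2, 3)): [A, F, B, C, D, E]
After 9 (swap(0, 4)): [D, F, B, C, A, E]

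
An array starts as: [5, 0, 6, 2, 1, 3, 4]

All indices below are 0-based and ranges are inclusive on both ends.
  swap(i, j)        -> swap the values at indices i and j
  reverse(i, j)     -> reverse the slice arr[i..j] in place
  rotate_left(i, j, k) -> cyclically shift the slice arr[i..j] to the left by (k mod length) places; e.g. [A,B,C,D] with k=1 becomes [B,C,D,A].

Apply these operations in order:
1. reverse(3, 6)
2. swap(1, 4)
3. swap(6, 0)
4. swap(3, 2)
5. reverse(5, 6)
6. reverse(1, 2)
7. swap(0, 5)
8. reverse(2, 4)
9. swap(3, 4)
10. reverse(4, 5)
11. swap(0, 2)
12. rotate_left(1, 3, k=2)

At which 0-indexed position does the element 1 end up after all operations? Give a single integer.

Answer: 6

Derivation:
After 1 (reverse(3, 6)): [5, 0, 6, 4, 3, 1, 2]
After 2 (swap(1, 4)): [5, 3, 6, 4, 0, 1, 2]
After 3 (swap(6, 0)): [2, 3, 6, 4, 0, 1, 5]
After 4 (swap(3, 2)): [2, 3, 4, 6, 0, 1, 5]
After 5 (reverse(5, 6)): [2, 3, 4, 6, 0, 5, 1]
After 6 (reverse(1, 2)): [2, 4, 3, 6, 0, 5, 1]
After 7 (swap(0, 5)): [5, 4, 3, 6, 0, 2, 1]
After 8 (reverse(2, 4)): [5, 4, 0, 6, 3, 2, 1]
After 9 (swap(3, 4)): [5, 4, 0, 3, 6, 2, 1]
After 10 (reverse(4, 5)): [5, 4, 0, 3, 2, 6, 1]
After 11 (swap(0, 2)): [0, 4, 5, 3, 2, 6, 1]
After 12 (rotate_left(1, 3, k=2)): [0, 3, 4, 5, 2, 6, 1]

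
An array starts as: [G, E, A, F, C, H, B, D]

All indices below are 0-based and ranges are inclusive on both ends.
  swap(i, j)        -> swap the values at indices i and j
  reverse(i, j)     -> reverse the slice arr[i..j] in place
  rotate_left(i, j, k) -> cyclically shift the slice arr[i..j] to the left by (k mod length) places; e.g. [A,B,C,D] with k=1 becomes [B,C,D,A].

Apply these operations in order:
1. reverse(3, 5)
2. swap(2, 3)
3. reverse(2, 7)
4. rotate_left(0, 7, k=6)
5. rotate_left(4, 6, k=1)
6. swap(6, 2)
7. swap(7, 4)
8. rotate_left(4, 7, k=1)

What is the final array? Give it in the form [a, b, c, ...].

Answer: [A, H, D, E, F, G, B, C]

Derivation:
After 1 (reverse(3, 5)): [G, E, A, H, C, F, B, D]
After 2 (swap(2, 3)): [G, E, H, A, C, F, B, D]
After 3 (reverse(2, 7)): [G, E, D, B, F, C, A, H]
After 4 (rotate_left(0, 7, k=6)): [A, H, G, E, D, B, F, C]
After 5 (rotate_left(4, 6, k=1)): [A, H, G, E, B, F, D, C]
After 6 (swap(6, 2)): [A, H, D, E, B, F, G, C]
After 7 (swap(7, 4)): [A, H, D, E, C, F, G, B]
After 8 (rotate_left(4, 7, k=1)): [A, H, D, E, F, G, B, C]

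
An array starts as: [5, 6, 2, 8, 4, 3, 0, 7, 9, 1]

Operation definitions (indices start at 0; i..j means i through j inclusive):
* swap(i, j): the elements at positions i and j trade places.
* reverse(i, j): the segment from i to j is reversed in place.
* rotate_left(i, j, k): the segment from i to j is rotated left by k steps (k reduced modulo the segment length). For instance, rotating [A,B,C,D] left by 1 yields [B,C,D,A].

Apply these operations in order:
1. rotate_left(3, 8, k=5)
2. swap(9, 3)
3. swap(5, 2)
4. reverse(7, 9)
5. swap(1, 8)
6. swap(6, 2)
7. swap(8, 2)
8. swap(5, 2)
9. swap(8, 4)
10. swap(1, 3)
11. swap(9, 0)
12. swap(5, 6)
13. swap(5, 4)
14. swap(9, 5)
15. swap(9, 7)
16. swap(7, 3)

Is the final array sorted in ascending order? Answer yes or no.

Answer: yes

Derivation:
After 1 (rotate_left(3, 8, k=5)): [5, 6, 2, 9, 8, 4, 3, 0, 7, 1]
After 2 (swap(9, 3)): [5, 6, 2, 1, 8, 4, 3, 0, 7, 9]
After 3 (swap(5, 2)): [5, 6, 4, 1, 8, 2, 3, 0, 7, 9]
After 4 (reverse(7, 9)): [5, 6, 4, 1, 8, 2, 3, 9, 7, 0]
After 5 (swap(1, 8)): [5, 7, 4, 1, 8, 2, 3, 9, 6, 0]
After 6 (swap(6, 2)): [5, 7, 3, 1, 8, 2, 4, 9, 6, 0]
After 7 (swap(8, 2)): [5, 7, 6, 1, 8, 2, 4, 9, 3, 0]
After 8 (swap(5, 2)): [5, 7, 2, 1, 8, 6, 4, 9, 3, 0]
After 9 (swap(8, 4)): [5, 7, 2, 1, 3, 6, 4, 9, 8, 0]
After 10 (swap(1, 3)): [5, 1, 2, 7, 3, 6, 4, 9, 8, 0]
After 11 (swap(9, 0)): [0, 1, 2, 7, 3, 6, 4, 9, 8, 5]
After 12 (swap(5, 6)): [0, 1, 2, 7, 3, 4, 6, 9, 8, 5]
After 13 (swap(5, 4)): [0, 1, 2, 7, 4, 3, 6, 9, 8, 5]
After 14 (swap(9, 5)): [0, 1, 2, 7, 4, 5, 6, 9, 8, 3]
After 15 (swap(9, 7)): [0, 1, 2, 7, 4, 5, 6, 3, 8, 9]
After 16 (swap(7, 3)): [0, 1, 2, 3, 4, 5, 6, 7, 8, 9]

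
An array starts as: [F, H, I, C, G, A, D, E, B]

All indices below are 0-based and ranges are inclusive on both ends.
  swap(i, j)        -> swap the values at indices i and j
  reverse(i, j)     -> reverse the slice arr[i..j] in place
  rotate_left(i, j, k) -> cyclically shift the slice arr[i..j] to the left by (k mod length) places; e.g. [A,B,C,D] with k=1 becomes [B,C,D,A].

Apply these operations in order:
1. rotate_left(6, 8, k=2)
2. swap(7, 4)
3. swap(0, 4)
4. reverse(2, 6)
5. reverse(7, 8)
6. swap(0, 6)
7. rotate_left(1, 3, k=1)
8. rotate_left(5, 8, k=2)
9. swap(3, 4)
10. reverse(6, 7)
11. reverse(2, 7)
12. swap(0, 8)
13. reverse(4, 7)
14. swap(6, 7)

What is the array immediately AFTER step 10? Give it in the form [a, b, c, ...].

After 1 (rotate_left(6, 8, k=2)): [F, H, I, C, G, A, B, D, E]
After 2 (swap(7, 4)): [F, H, I, C, D, A, B, G, E]
After 3 (swap(0, 4)): [D, H, I, C, F, A, B, G, E]
After 4 (reverse(2, 6)): [D, H, B, A, F, C, I, G, E]
After 5 (reverse(7, 8)): [D, H, B, A, F, C, I, E, G]
After 6 (swap(0, 6)): [I, H, B, A, F, C, D, E, G]
After 7 (rotate_left(1, 3, k=1)): [I, B, A, H, F, C, D, E, G]
After 8 (rotate_left(5, 8, k=2)): [I, B, A, H, F, E, G, C, D]
After 9 (swap(3, 4)): [I, B, A, F, H, E, G, C, D]
After 10 (reverse(6, 7)): [I, B, A, F, H, E, C, G, D]

Answer: [I, B, A, F, H, E, C, G, D]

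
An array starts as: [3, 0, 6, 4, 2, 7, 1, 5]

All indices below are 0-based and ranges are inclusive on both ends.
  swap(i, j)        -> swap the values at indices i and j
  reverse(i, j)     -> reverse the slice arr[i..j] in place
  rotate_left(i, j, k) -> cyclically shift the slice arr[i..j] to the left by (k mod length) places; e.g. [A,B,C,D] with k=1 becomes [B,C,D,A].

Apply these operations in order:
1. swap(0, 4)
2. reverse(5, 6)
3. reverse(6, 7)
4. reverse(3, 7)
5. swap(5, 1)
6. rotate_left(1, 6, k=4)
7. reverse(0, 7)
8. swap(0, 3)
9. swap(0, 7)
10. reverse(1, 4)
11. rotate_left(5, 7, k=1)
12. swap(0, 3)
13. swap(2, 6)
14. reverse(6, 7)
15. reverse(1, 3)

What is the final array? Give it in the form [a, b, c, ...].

After 1 (swap(0, 4)): [2, 0, 6, 4, 3, 7, 1, 5]
After 2 (reverse(5, 6)): [2, 0, 6, 4, 3, 1, 7, 5]
After 3 (reverse(6, 7)): [2, 0, 6, 4, 3, 1, 5, 7]
After 4 (reverse(3, 7)): [2, 0, 6, 7, 5, 1, 3, 4]
After 5 (swap(5, 1)): [2, 1, 6, 7, 5, 0, 3, 4]
After 6 (rotate_left(1, 6, k=4)): [2, 0, 3, 1, 6, 7, 5, 4]
After 7 (reverse(0, 7)): [4, 5, 7, 6, 1, 3, 0, 2]
After 8 (swap(0, 3)): [6, 5, 7, 4, 1, 3, 0, 2]
After 9 (swap(0, 7)): [2, 5, 7, 4, 1, 3, 0, 6]
After 10 (reverse(1, 4)): [2, 1, 4, 7, 5, 3, 0, 6]
After 11 (rotate_left(5, 7, k=1)): [2, 1, 4, 7, 5, 0, 6, 3]
After 12 (swap(0, 3)): [7, 1, 4, 2, 5, 0, 6, 3]
After 13 (swap(2, 6)): [7, 1, 6, 2, 5, 0, 4, 3]
After 14 (reverse(6, 7)): [7, 1, 6, 2, 5, 0, 3, 4]
After 15 (reverse(1, 3)): [7, 2, 6, 1, 5, 0, 3, 4]

Answer: [7, 2, 6, 1, 5, 0, 3, 4]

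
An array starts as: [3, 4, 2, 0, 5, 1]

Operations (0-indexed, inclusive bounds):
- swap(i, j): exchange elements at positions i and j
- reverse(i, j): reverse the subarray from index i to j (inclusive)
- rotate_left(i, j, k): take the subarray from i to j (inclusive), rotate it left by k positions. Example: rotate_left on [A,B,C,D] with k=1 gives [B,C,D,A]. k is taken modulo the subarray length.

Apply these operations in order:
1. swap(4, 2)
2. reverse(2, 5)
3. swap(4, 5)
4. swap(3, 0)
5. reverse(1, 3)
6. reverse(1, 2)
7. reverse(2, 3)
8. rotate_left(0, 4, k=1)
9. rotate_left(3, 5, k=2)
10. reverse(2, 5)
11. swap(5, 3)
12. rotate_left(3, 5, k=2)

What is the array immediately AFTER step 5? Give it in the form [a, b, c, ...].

After 1 (swap(4, 2)): [3, 4, 5, 0, 2, 1]
After 2 (reverse(2, 5)): [3, 4, 1, 2, 0, 5]
After 3 (swap(4, 5)): [3, 4, 1, 2, 5, 0]
After 4 (swap(3, 0)): [2, 4, 1, 3, 5, 0]
After 5 (reverse(1, 3)): [2, 3, 1, 4, 5, 0]

Answer: [2, 3, 1, 4, 5, 0]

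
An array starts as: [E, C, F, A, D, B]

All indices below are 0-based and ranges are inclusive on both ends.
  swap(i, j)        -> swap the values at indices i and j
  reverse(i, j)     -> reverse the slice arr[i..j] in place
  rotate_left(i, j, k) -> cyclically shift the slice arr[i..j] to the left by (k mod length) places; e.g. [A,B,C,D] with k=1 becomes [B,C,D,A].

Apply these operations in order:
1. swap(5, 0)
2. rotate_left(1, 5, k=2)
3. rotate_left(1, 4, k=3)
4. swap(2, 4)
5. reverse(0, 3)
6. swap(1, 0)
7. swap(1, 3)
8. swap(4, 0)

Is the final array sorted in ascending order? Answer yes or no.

After 1 (swap(5, 0)): [B, C, F, A, D, E]
After 2 (rotate_left(1, 5, k=2)): [B, A, D, E, C, F]
After 3 (rotate_left(1, 4, k=3)): [B, C, A, D, E, F]
After 4 (swap(2, 4)): [B, C, E, D, A, F]
After 5 (reverse(0, 3)): [D, E, C, B, A, F]
After 6 (swap(1, 0)): [E, D, C, B, A, F]
After 7 (swap(1, 3)): [E, B, C, D, A, F]
After 8 (swap(4, 0)): [A, B, C, D, E, F]

Answer: yes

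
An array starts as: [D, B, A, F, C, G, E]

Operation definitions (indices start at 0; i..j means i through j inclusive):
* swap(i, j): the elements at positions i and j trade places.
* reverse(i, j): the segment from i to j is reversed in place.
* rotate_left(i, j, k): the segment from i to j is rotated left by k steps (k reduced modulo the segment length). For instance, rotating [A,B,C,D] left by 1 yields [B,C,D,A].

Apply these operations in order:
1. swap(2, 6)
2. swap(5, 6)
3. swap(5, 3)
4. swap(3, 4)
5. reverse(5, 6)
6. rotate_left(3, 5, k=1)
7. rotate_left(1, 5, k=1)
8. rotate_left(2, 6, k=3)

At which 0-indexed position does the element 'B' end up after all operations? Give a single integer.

Answer: 2

Derivation:
After 1 (swap(2, 6)): [D, B, E, F, C, G, A]
After 2 (swap(5, 6)): [D, B, E, F, C, A, G]
After 3 (swap(5, 3)): [D, B, E, A, C, F, G]
After 4 (swap(3, 4)): [D, B, E, C, A, F, G]
After 5 (reverse(5, 6)): [D, B, E, C, A, G, F]
After 6 (rotate_left(3, 5, k=1)): [D, B, E, A, G, C, F]
After 7 (rotate_left(1, 5, k=1)): [D, E, A, G, C, B, F]
After 8 (rotate_left(2, 6, k=3)): [D, E, B, F, A, G, C]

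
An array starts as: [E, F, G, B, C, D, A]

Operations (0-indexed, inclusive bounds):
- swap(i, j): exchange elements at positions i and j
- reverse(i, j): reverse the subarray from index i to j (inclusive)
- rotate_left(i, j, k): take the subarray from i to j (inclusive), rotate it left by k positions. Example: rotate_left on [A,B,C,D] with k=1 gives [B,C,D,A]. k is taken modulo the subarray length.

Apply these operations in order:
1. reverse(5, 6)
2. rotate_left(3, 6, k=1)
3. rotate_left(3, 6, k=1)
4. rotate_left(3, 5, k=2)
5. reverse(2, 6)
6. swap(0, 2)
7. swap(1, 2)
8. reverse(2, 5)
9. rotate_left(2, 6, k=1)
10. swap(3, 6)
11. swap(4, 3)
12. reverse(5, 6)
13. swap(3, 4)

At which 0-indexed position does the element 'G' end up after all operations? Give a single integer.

After 1 (reverse(5, 6)): [E, F, G, B, C, A, D]
After 2 (rotate_left(3, 6, k=1)): [E, F, G, C, A, D, B]
After 3 (rotate_left(3, 6, k=1)): [E, F, G, A, D, B, C]
After 4 (rotate_left(3, 5, k=2)): [E, F, G, B, A, D, C]
After 5 (reverse(2, 6)): [E, F, C, D, A, B, G]
After 6 (swap(0, 2)): [C, F, E, D, A, B, G]
After 7 (swap(1, 2)): [C, E, F, D, A, B, G]
After 8 (reverse(2, 5)): [C, E, B, A, D, F, G]
After 9 (rotate_left(2, 6, k=1)): [C, E, A, D, F, G, B]
After 10 (swap(3, 6)): [C, E, A, B, F, G, D]
After 11 (swap(4, 3)): [C, E, A, F, B, G, D]
After 12 (reverse(5, 6)): [C, E, A, F, B, D, G]
After 13 (swap(3, 4)): [C, E, A, B, F, D, G]

Answer: 6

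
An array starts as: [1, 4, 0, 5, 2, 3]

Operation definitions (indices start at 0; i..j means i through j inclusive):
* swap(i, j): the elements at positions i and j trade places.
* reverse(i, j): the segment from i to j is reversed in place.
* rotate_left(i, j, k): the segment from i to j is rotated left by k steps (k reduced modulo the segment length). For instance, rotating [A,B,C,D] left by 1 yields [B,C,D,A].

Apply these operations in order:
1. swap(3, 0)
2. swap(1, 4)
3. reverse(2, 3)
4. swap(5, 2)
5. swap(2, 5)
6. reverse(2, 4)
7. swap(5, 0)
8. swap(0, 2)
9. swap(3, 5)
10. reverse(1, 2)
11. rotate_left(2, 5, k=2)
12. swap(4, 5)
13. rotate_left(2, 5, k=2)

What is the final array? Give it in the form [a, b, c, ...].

After 1 (swap(3, 0)): [5, 4, 0, 1, 2, 3]
After 2 (swap(1, 4)): [5, 2, 0, 1, 4, 3]
After 3 (reverse(2, 3)): [5, 2, 1, 0, 4, 3]
After 4 (swap(5, 2)): [5, 2, 3, 0, 4, 1]
After 5 (swap(2, 5)): [5, 2, 1, 0, 4, 3]
After 6 (reverse(2, 4)): [5, 2, 4, 0, 1, 3]
After 7 (swap(5, 0)): [3, 2, 4, 0, 1, 5]
After 8 (swap(0, 2)): [4, 2, 3, 0, 1, 5]
After 9 (swap(3, 5)): [4, 2, 3, 5, 1, 0]
After 10 (reverse(1, 2)): [4, 3, 2, 5, 1, 0]
After 11 (rotate_left(2, 5, k=2)): [4, 3, 1, 0, 2, 5]
After 12 (swap(4, 5)): [4, 3, 1, 0, 5, 2]
After 13 (rotate_left(2, 5, k=2)): [4, 3, 5, 2, 1, 0]

Answer: [4, 3, 5, 2, 1, 0]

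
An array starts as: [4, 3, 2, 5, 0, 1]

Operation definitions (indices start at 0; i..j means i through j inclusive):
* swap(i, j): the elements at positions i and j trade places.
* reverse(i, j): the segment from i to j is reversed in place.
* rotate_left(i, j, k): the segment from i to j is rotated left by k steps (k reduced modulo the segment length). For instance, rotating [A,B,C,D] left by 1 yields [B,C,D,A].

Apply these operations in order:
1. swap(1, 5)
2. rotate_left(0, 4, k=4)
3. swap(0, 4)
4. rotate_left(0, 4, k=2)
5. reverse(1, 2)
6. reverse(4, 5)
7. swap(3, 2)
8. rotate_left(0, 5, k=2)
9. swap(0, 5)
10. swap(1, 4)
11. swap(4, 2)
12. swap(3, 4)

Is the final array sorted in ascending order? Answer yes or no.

After 1 (swap(1, 5)): [4, 1, 2, 5, 0, 3]
After 2 (rotate_left(0, 4, k=4)): [0, 4, 1, 2, 5, 3]
After 3 (swap(0, 4)): [5, 4, 1, 2, 0, 3]
After 4 (rotate_left(0, 4, k=2)): [1, 2, 0, 5, 4, 3]
After 5 (reverse(1, 2)): [1, 0, 2, 5, 4, 3]
After 6 (reverse(4, 5)): [1, 0, 2, 5, 3, 4]
After 7 (swap(3, 2)): [1, 0, 5, 2, 3, 4]
After 8 (rotate_left(0, 5, k=2)): [5, 2, 3, 4, 1, 0]
After 9 (swap(0, 5)): [0, 2, 3, 4, 1, 5]
After 10 (swap(1, 4)): [0, 1, 3, 4, 2, 5]
After 11 (swap(4, 2)): [0, 1, 2, 4, 3, 5]
After 12 (swap(3, 4)): [0, 1, 2, 3, 4, 5]

Answer: yes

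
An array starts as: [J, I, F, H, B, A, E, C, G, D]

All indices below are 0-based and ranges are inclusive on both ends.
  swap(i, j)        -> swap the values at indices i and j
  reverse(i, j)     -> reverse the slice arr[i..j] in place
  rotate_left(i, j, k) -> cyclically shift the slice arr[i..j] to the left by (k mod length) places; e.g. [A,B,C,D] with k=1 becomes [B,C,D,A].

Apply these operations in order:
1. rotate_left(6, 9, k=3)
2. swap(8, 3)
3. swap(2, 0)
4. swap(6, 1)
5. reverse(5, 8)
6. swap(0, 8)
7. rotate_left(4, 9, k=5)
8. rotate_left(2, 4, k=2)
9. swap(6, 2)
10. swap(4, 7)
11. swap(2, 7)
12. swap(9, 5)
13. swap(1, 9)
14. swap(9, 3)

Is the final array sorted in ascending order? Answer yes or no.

Answer: yes

Derivation:
After 1 (rotate_left(6, 9, k=3)): [J, I, F, H, B, A, D, E, C, G]
After 2 (swap(8, 3)): [J, I, F, C, B, A, D, E, H, G]
After 3 (swap(2, 0)): [F, I, J, C, B, A, D, E, H, G]
After 4 (swap(6, 1)): [F, D, J, C, B, A, I, E, H, G]
After 5 (reverse(5, 8)): [F, D, J, C, B, H, E, I, A, G]
After 6 (swap(0, 8)): [A, D, J, C, B, H, E, I, F, G]
After 7 (rotate_left(4, 9, k=5)): [A, D, J, C, G, B, H, E, I, F]
After 8 (rotate_left(2, 4, k=2)): [A, D, G, J, C, B, H, E, I, F]
After 9 (swap(6, 2)): [A, D, H, J, C, B, G, E, I, F]
After 10 (swap(4, 7)): [A, D, H, J, E, B, G, C, I, F]
After 11 (swap(2, 7)): [A, D, C, J, E, B, G, H, I, F]
After 12 (swap(9, 5)): [A, D, C, J, E, F, G, H, I, B]
After 13 (swap(1, 9)): [A, B, C, J, E, F, G, H, I, D]
After 14 (swap(9, 3)): [A, B, C, D, E, F, G, H, I, J]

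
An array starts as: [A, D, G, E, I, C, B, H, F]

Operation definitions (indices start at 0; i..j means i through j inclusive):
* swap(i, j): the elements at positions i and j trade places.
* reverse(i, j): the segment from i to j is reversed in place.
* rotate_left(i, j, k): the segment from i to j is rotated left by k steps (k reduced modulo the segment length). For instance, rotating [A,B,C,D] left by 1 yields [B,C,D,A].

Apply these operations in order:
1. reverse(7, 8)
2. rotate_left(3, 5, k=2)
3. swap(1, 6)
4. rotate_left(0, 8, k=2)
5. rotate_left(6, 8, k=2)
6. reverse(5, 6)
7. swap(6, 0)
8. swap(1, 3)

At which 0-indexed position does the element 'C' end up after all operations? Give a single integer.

Answer: 3

Derivation:
After 1 (reverse(7, 8)): [A, D, G, E, I, C, B, F, H]
After 2 (rotate_left(3, 5, k=2)): [A, D, G, C, E, I, B, F, H]
After 3 (swap(1, 6)): [A, B, G, C, E, I, D, F, H]
After 4 (rotate_left(0, 8, k=2)): [G, C, E, I, D, F, H, A, B]
After 5 (rotate_left(6, 8, k=2)): [G, C, E, I, D, F, B, H, A]
After 6 (reverse(5, 6)): [G, C, E, I, D, B, F, H, A]
After 7 (swap(6, 0)): [F, C, E, I, D, B, G, H, A]
After 8 (swap(1, 3)): [F, I, E, C, D, B, G, H, A]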